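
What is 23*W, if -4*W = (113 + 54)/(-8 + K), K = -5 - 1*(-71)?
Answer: -3841/232 ≈ -16.556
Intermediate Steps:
K = 66 (K = -5 + 71 = 66)
W = -167/232 (W = -(113 + 54)/(4*(-8 + 66)) = -167/(4*58) = -1/4*167/58 = -167/232 ≈ -0.71983)
23*W = 23*(-167/232) = -3841/232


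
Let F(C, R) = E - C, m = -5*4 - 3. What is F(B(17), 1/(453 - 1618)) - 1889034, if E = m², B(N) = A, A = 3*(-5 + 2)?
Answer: -1888496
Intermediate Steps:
m = -23 (m = -20 - 3 = -23)
A = -9 (A = 3*(-3) = -9)
B(N) = -9
E = 529 (E = (-23)² = 529)
F(C, R) = 529 - C
F(B(17), 1/(453 - 1618)) - 1889034 = (529 - 1*(-9)) - 1889034 = (529 + 9) - 1889034 = 538 - 1889034 = -1888496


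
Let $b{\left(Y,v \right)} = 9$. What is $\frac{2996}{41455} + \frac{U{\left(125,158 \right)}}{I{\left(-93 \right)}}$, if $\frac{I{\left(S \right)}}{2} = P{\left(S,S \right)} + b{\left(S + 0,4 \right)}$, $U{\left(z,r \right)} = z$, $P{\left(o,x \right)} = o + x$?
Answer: $- \frac{4121291}{14675070} \approx -0.28084$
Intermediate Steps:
$I{\left(S \right)} = 18 + 4 S$ ($I{\left(S \right)} = 2 \left(\left(S + S\right) + 9\right) = 2 \left(2 S + 9\right) = 2 \left(9 + 2 S\right) = 18 + 4 S$)
$\frac{2996}{41455} + \frac{U{\left(125,158 \right)}}{I{\left(-93 \right)}} = \frac{2996}{41455} + \frac{125}{18 + 4 \left(-93\right)} = 2996 \cdot \frac{1}{41455} + \frac{125}{18 - 372} = \frac{2996}{41455} + \frac{125}{-354} = \frac{2996}{41455} + 125 \left(- \frac{1}{354}\right) = \frac{2996}{41455} - \frac{125}{354} = - \frac{4121291}{14675070}$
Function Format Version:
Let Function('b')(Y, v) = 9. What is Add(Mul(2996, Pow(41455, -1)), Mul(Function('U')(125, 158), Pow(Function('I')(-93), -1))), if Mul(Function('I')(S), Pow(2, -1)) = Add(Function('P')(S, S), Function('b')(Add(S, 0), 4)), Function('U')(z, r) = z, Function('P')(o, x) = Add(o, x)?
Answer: Rational(-4121291, 14675070) ≈ -0.28084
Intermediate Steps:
Function('I')(S) = Add(18, Mul(4, S)) (Function('I')(S) = Mul(2, Add(Add(S, S), 9)) = Mul(2, Add(Mul(2, S), 9)) = Mul(2, Add(9, Mul(2, S))) = Add(18, Mul(4, S)))
Add(Mul(2996, Pow(41455, -1)), Mul(Function('U')(125, 158), Pow(Function('I')(-93), -1))) = Add(Mul(2996, Pow(41455, -1)), Mul(125, Pow(Add(18, Mul(4, -93)), -1))) = Add(Mul(2996, Rational(1, 41455)), Mul(125, Pow(Add(18, -372), -1))) = Add(Rational(2996, 41455), Mul(125, Pow(-354, -1))) = Add(Rational(2996, 41455), Mul(125, Rational(-1, 354))) = Add(Rational(2996, 41455), Rational(-125, 354)) = Rational(-4121291, 14675070)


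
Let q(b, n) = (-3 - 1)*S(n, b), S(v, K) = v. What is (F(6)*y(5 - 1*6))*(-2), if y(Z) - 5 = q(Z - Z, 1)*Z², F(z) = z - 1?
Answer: -10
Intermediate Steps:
F(z) = -1 + z
q(b, n) = -4*n (q(b, n) = (-3 - 1)*n = -4*n)
y(Z) = 5 - 4*Z² (y(Z) = 5 + (-4*1)*Z² = 5 - 4*Z²)
(F(6)*y(5 - 1*6))*(-2) = ((-1 + 6)*(5 - 4*(5 - 1*6)²))*(-2) = (5*(5 - 4*(5 - 6)²))*(-2) = (5*(5 - 4*(-1)²))*(-2) = (5*(5 - 4*1))*(-2) = (5*(5 - 4))*(-2) = (5*1)*(-2) = 5*(-2) = -10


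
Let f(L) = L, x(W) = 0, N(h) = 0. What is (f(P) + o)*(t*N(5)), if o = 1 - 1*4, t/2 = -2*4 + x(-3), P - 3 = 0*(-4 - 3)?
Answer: 0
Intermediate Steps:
P = 3 (P = 3 + 0*(-4 - 3) = 3 + 0*(-7) = 3 + 0 = 3)
t = -16 (t = 2*(-2*4 + 0) = 2*(-8 + 0) = 2*(-8) = -16)
o = -3 (o = 1 - 4 = -3)
(f(P) + o)*(t*N(5)) = (3 - 3)*(-16*0) = 0*0 = 0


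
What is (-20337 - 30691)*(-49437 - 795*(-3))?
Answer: 2400969456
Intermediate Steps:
(-20337 - 30691)*(-49437 - 795*(-3)) = -51028*(-49437 + 2385) = -51028*(-47052) = 2400969456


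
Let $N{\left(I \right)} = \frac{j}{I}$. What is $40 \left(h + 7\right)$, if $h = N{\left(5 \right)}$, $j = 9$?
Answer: $352$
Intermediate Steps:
$N{\left(I \right)} = \frac{9}{I}$
$h = \frac{9}{5} \approx 1.8$
$40 \left(h + 7\right) = 40 \left(\frac{9}{5} + 7\right) = 40 \cdot \frac{44}{5} = 352$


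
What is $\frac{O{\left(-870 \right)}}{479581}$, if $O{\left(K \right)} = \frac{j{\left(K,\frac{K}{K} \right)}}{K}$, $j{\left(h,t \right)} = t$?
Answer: $- \frac{1}{417235470} \approx -2.3967 \cdot 10^{-9}$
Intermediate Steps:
$O{\left(K \right)} = \frac{1}{K}$ ($O{\left(K \right)} = \frac{K \frac{1}{K}}{K} = 1 \frac{1}{K} = \frac{1}{K}$)
$\frac{O{\left(-870 \right)}}{479581} = \frac{1}{\left(-870\right) 479581} = \left(- \frac{1}{870}\right) \frac{1}{479581} = - \frac{1}{417235470}$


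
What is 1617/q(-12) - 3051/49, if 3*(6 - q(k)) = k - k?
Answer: 20309/98 ≈ 207.23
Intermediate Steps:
q(k) = 6 (q(k) = 6 - (k - k)/3 = 6 - 1/3*0 = 6 + 0 = 6)
1617/q(-12) - 3051/49 = 1617/6 - 3051/49 = 1617*(1/6) - 3051*1/49 = 539/2 - 3051/49 = 20309/98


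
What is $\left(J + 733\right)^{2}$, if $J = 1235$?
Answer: $3873024$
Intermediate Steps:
$\left(J + 733\right)^{2} = \left(1235 + 733\right)^{2} = 1968^{2} = 3873024$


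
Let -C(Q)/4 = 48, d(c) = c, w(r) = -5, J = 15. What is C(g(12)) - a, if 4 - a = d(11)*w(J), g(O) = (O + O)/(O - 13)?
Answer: -251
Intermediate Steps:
g(O) = 2*O/(-13 + O) (g(O) = (2*O)/(-13 + O) = 2*O/(-13 + O))
C(Q) = -192 (C(Q) = -4*48 = -192)
a = 59 (a = 4 - 11*(-5) = 4 - 1*(-55) = 4 + 55 = 59)
C(g(12)) - a = -192 - 1*59 = -192 - 59 = -251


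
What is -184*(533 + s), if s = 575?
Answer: -203872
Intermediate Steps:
-184*(533 + s) = -184*(533 + 575) = -184*1108 = -203872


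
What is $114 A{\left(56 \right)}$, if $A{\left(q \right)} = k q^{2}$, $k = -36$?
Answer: $-12870144$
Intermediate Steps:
$A{\left(q \right)} = - 36 q^{2}$
$114 A{\left(56 \right)} = 114 \left(- 36 \cdot 56^{2}\right) = 114 \left(\left(-36\right) 3136\right) = 114 \left(-112896\right) = -12870144$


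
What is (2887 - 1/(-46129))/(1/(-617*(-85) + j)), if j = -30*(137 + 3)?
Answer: 6425000085880/46129 ≈ 1.3928e+8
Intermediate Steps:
j = -4200 (j = -30*140 = -4200)
(2887 - 1/(-46129))/(1/(-617*(-85) + j)) = (2887 - 1/(-46129))/(1/(-617*(-85) - 4200)) = (2887 - 1*(-1/46129))/(1/(52445 - 4200)) = (2887 + 1/46129)/(1/48245) = 133174424/(46129*(1/48245)) = (133174424/46129)*48245 = 6425000085880/46129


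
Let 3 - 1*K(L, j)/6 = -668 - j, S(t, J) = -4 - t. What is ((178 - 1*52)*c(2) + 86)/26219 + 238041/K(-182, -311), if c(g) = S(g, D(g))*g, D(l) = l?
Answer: 693124091/6292560 ≈ 110.15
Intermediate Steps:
c(g) = g*(-4 - g) (c(g) = (-4 - g)*g = g*(-4 - g))
K(L, j) = 4026 + 6*j (K(L, j) = 18 - 6*(-668 - j) = 18 + (4008 + 6*j) = 4026 + 6*j)
((178 - 1*52)*c(2) + 86)/26219 + 238041/K(-182, -311) = ((178 - 1*52)*(-1*2*(4 + 2)) + 86)/26219 + 238041/(4026 + 6*(-311)) = ((178 - 52)*(-1*2*6) + 86)*(1/26219) + 238041/(4026 - 1866) = (126*(-12) + 86)*(1/26219) + 238041/2160 = (-1512 + 86)*(1/26219) + 238041*(1/2160) = -1426*1/26219 + 26449/240 = -1426/26219 + 26449/240 = 693124091/6292560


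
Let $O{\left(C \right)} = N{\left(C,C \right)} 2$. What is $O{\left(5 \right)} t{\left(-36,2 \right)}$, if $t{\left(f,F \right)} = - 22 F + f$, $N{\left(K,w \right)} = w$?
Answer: $-800$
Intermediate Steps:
$t{\left(f,F \right)} = f - 22 F$
$O{\left(C \right)} = 2 C$ ($O{\left(C \right)} = C 2 = 2 C$)
$O{\left(5 \right)} t{\left(-36,2 \right)} = 2 \cdot 5 \left(-36 - 44\right) = 10 \left(-36 - 44\right) = 10 \left(-80\right) = -800$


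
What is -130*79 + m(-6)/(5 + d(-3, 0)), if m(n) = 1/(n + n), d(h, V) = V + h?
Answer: -246481/24 ≈ -10270.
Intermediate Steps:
m(n) = 1/(2*n)
-130*79 + m(-6)/(5 + d(-3, 0)) = -130*79 + ((½)/(-6))/(5 + (0 - 3)) = -10270 + ((½)*(-⅙))/(5 - 3) = -10270 - 1/12/2 = -10270 + (½)*(-1/12) = -10270 - 1/24 = -246481/24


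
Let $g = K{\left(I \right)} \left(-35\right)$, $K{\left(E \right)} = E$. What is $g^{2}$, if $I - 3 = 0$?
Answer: $11025$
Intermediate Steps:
$I = 3$ ($I = 3 + 0 = 3$)
$g = -105$ ($g = 3 \left(-35\right) = -105$)
$g^{2} = \left(-105\right)^{2} = 11025$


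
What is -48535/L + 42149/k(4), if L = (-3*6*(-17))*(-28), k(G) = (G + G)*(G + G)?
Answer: 2678227/4032 ≈ 664.24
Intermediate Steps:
k(G) = 4*G² (k(G) = (2*G)*(2*G) = 4*G²)
L = -8568 (L = -18*(-17)*(-28) = 306*(-28) = -8568)
-48535/L + 42149/k(4) = -48535/(-8568) + 42149/((4*4²)) = -48535*(-1/8568) + 42149/((4*16)) = 2855/504 + 42149/64 = 2678227/4032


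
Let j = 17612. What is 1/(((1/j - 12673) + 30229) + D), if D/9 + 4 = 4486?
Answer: 17612/1019629129 ≈ 1.7273e-5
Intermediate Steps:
D = 40338 (D = -36 + 9*4486 = -36 + 40374 = 40338)
1/(((1/j - 12673) + 30229) + D) = 1/(((1/17612 - 12673) + 30229) + 40338) = 1/((-223196875/17612 + 30229) + 40338) = 1/(309196273/17612 + 40338) = 1/(1019629129/17612) = 17612/1019629129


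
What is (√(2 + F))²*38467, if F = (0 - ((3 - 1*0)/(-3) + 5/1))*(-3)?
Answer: 538538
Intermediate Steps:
F = 12 (F = (0 - ((3 + 0)*(-⅓) + 5*1))*(-3) = (0 - (3*(-⅓) + 5))*(-3) = (0 - (-1 + 5))*(-3) = (0 - 1*4)*(-3) = (0 - 4)*(-3) = -4*(-3) = 12)
(√(2 + F))²*38467 = (√(2 + 12))²*38467 = (√14)²*38467 = 14*38467 = 538538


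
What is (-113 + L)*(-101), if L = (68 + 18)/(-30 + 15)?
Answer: 179881/15 ≈ 11992.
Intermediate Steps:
L = -86/15 (L = 86/(-15) = 86*(-1/15) = -86/15 ≈ -5.7333)
(-113 + L)*(-101) = (-113 - 86/15)*(-101) = -1781/15*(-101) = 179881/15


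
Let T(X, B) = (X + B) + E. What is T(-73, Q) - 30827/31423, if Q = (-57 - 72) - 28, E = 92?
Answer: -4367201/31423 ≈ -138.98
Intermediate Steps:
Q = -157 (Q = -129 - 28 = -157)
T(X, B) = 92 + B + X (T(X, B) = (X + B) + 92 = (B + X) + 92 = 92 + B + X)
T(-73, Q) - 30827/31423 = (92 - 157 - 73) - 30827/31423 = -138 - 30827/31423 = -4367201/31423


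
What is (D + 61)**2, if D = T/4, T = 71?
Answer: 99225/16 ≈ 6201.6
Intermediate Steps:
D = 71/4 ≈ 17.750
(D + 61)**2 = (71/4 + 61)**2 = (315/4)**2 = 99225/16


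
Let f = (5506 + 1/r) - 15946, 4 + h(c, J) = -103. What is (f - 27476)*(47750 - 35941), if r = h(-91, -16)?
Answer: -47909266517/107 ≈ -4.4775e+8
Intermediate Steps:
h(c, J) = -107 (h(c, J) = -4 - 103 = -107)
r = -107
f = -1117081/107 (f = (5506 + 1/(-107)) - 15946 = (5506 - 1/107) - 15946 = 589141/107 - 15946 = -1117081/107 ≈ -10440.)
(f - 27476)*(47750 - 35941) = (-1117081/107 - 27476)*(47750 - 35941) = -4057013/107*11809 = -47909266517/107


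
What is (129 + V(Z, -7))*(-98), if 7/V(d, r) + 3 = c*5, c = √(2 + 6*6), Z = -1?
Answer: -11898180/941 - 3430*√38/941 ≈ -12667.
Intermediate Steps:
c = √38 (c = √(2 + 36) = √38 ≈ 6.1644)
V(d, r) = 7/(-3 + 5*√38) (V(d, r) = 7/(-3 + √38*5) = 7/(-3 + 5*√38))
(129 + V(Z, -7))*(-98) = (129 + (21/941 + 35*√38/941))*(-98) = (121410/941 + 35*√38/941)*(-98) = -11898180/941 - 3430*√38/941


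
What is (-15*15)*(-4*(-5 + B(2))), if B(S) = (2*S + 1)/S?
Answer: -2250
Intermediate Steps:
B(S) = (1 + 2*S)/S
(-15*15)*(-4*(-5 + B(2))) = (-15*15)*(-4*(-5 + (2 + 1/2))) = -(-900)*(-5 + (2 + 1/2)) = -(-900)*(-5 + 5/2) = -(-900)*(-5)/2 = -225*10 = -2250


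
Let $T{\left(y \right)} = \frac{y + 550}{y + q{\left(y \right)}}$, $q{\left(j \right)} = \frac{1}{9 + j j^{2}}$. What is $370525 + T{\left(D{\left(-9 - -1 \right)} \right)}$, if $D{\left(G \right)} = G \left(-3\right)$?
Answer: $\frac{123019646467}{331993} \approx 3.7055 \cdot 10^{5}$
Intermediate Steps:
$D{\left(G \right)} = - 3 G$
$q{\left(j \right)} = \frac{1}{9 + j^{3}}$
$T{\left(y \right)} = \frac{550 + y}{y + \frac{1}{9 + y^{3}}}$ ($T{\left(y \right)} = \frac{y + 550}{y + \frac{1}{9 + y^{3}}} = \frac{550 + y}{y + \frac{1}{9 + y^{3}}}$)
$370525 + T{\left(D{\left(-9 - -1 \right)} \right)} = 370525 + \frac{\left(9 + \left(- 3 \left(-9 - -1\right)\right)^{3}\right) \left(550 - 3 \left(-9 - -1\right)\right)}{1 + - 3 \left(-9 - -1\right) \left(9 + \left(- 3 \left(-9 - -1\right)\right)^{3}\right)} = 370525 + \frac{\left(9 + \left(- 3 \left(-9 + 1\right)\right)^{3}\right) \left(550 - 3 \left(-9 + 1\right)\right)}{1 + - 3 \left(-9 + 1\right) \left(9 + \left(- 3 \left(-9 + 1\right)\right)^{3}\right)} = 370525 + \frac{\left(9 + \left(\left(-3\right) \left(-8\right)\right)^{3}\right) \left(550 - -24\right)}{1 + \left(-3\right) \left(-8\right) \left(9 + \left(\left(-3\right) \left(-8\right)\right)^{3}\right)} = 370525 + \frac{\left(9 + 24^{3}\right) \left(550 + 24\right)}{1 + 24 \left(9 + 24^{3}\right)} = 370525 + \frac{1}{1 + 24 \left(9 + 13824\right)} \left(9 + 13824\right) 574 = 370525 + \frac{1}{1 + 24 \cdot 13833} \cdot 13833 \cdot 574 = 370525 + \frac{1}{1 + 331992} \cdot 13833 \cdot 574 = 370525 + \frac{1}{331993} \cdot 13833 \cdot 574 = 370525 + \frac{7940142}{331993} = \frac{123019646467}{331993}$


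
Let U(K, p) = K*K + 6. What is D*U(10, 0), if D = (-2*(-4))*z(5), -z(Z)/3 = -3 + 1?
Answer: 5088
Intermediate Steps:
U(K, p) = 6 + K**2 (U(K, p) = K**2 + 6 = 6 + K**2)
z(Z) = 6 (z(Z) = -3*(-3 + 1) = -3*(-2) = 6)
D = 48 (D = -2*(-4)*6 = 8*6 = 48)
D*U(10, 0) = 48*(6 + 10**2) = 48*(6 + 100) = 48*106 = 5088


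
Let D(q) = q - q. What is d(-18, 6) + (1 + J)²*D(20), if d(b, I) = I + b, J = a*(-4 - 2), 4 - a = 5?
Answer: -12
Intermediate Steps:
a = -1 (a = 4 - 1*5 = 4 - 5 = -1)
D(q) = 0
J = 6 (J = -(-4 - 2) = -1*(-6) = 6)
d(-18, 6) + (1 + J)²*D(20) = (6 - 18) + (1 + 6)²*0 = -12 + 7²*0 = -12 + 49*0 = -12 + 0 = -12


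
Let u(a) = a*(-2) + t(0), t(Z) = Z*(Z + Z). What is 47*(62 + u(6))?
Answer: 2350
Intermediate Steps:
t(Z) = 2*Z² (t(Z) = Z*(2*Z) = 2*Z²)
u(a) = -2*a (u(a) = a*(-2) + 2*0² = -2*a + 2*0 = -2*a + 0 = -2*a)
47*(62 + u(6)) = 47*(62 - 2*6) = 47*(62 - 12) = 47*50 = 2350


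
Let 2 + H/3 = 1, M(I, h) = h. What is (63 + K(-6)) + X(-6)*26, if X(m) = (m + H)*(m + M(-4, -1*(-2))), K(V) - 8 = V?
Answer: 1001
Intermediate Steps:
H = -3 (H = -6 + 3*1 = -6 + 3 = -3)
K(V) = 8 + V
X(m) = (-3 + m)*(2 + m) (X(m) = (m - 3)*(m - 1*(-2)) = (-3 + m)*(m + 2) = (-3 + m)*(2 + m))
(63 + K(-6)) + X(-6)*26 = (63 + (8 - 6)) + (-6 + (-6)² - 1*(-6))*26 = (63 + 2) + (-6 + 36 + 6)*26 = 65 + 36*26 = 65 + 936 = 1001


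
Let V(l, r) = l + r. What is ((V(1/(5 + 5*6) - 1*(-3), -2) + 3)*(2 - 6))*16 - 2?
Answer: -9094/35 ≈ -259.83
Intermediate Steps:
((V(1/(5 + 5*6) - 1*(-3), -2) + 3)*(2 - 6))*16 - 2 = ((((1/(5 + 5*6) - 1*(-3)) - 2) + 3)*(2 - 6))*16 - 2 = ((((1/(5 + 30) + 3) - 2) + 3)*(-4))*16 - 2 = ((((1/35 + 3) - 2) + 3)*(-4))*16 - 2 = (((106/35 - 2) + 3)*(-4))*16 - 2 = ((36/35 + 3)*(-4))*16 - 2 = ((141/35)*(-4))*16 - 2 = -564/35*16 - 2 = -9024/35 - 2 = -9094/35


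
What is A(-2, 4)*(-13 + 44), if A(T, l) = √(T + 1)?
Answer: 31*I ≈ 31.0*I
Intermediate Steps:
A(T, l) = √(1 + T)
A(-2, 4)*(-13 + 44) = √(1 - 2)*(-13 + 44) = √(-1)*31 = I*31 = 31*I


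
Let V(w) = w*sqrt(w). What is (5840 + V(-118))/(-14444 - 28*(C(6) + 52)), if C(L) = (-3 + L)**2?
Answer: -730/2019 + 59*I*sqrt(118)/8076 ≈ -0.36157 + 0.079359*I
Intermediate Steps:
V(w) = w**(3/2)
(5840 + V(-118))/(-14444 - 28*(C(6) + 52)) = (5840 + (-118)**(3/2))/(-14444 - 28*((-3 + 6)**2 + 52)) = (5840 - 118*I*sqrt(118))/(-14444 - 28*(3**2 + 52)) = (5840 - 118*I*sqrt(118))/(-14444 - 28*(9 + 52)) = (5840 - 118*I*sqrt(118))/(-14444 - 28*61) = (5840 - 118*I*sqrt(118))/(-14444 - 1708) = (5840 - 118*I*sqrt(118))/(-16152) = (5840 - 118*I*sqrt(118))*(-1/16152) = -730/2019 + 59*I*sqrt(118)/8076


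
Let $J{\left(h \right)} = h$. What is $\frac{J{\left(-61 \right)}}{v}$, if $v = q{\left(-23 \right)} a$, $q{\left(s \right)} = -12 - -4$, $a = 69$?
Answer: $\frac{61}{552} \approx 0.11051$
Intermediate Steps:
$q{\left(s \right)} = -8$ ($q{\left(s \right)} = -12 + 4 = -8$)
$v = -552$ ($v = \left(-8\right) 69 = -552$)
$\frac{J{\left(-61 \right)}}{v} = - \frac{61}{-552} = \left(-61\right) \left(- \frac{1}{552}\right) = \frac{61}{552}$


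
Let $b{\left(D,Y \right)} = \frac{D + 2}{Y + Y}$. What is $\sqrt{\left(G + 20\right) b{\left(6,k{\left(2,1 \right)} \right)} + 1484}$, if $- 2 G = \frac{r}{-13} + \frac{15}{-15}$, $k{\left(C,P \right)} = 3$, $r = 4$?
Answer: $\frac{5 \sqrt{10218}}{13} \approx 38.879$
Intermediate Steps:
$b{\left(D,Y \right)} = \frac{2 + D}{2 Y}$
$G = \frac{17}{26}$ ($G = - \frac{\frac{4}{-13} + \frac{15}{-15}}{2} = - \frac{4 \left(- \frac{1}{13}\right) + 15 \left(- \frac{1}{15}\right)}{2} = - \frac{- \frac{4}{13} - 1}{2} = \left(- \frac{1}{2}\right) \left(- \frac{17}{13}\right) = \frac{17}{26} \approx 0.65385$)
$\sqrt{\left(G + 20\right) b{\left(6,k{\left(2,1 \right)} \right)} + 1484} = \sqrt{\left(\frac{17}{26} + 20\right) \frac{2 + 6}{2 \cdot 3} + 1484} = \sqrt{\frac{537 \cdot \frac{1}{2} \cdot \frac{1}{3} \cdot 8}{26} + 1484} = \sqrt{\frac{537}{26} \cdot \frac{4}{3} + 1484} = \sqrt{\frac{358}{13} + 1484} = \sqrt{\frac{19650}{13}} = \frac{5 \sqrt{10218}}{13}$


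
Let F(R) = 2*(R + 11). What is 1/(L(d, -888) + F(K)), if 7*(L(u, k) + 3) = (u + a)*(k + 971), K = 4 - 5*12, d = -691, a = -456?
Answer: -7/95852 ≈ -7.3029e-5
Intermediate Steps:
K = -56 (K = 4 - 60 = -56)
L(u, k) = -3 + (-456 + u)*(971 + k)/7 (L(u, k) = -3 + ((u - 456)*(k + 971))/7 = -3 + ((-456 + u)*(971 + k))/7 = -3 + (-456 + u)*(971 + k)/7)
F(R) = 22 + 2*R (F(R) = 2*(11 + R) = 22 + 2*R)
1/(L(d, -888) + F(K)) = 1/((-442797/7 - 456/7*(-888) + (971/7)*(-691) + (1/7)*(-888)*(-691)) + (22 + 2*(-56))) = 1/((-442797/7 + 404928/7 - 670961/7 + 613608/7) + (22 - 112)) = 1/(-95222/7 - 90) = 1/(-95852/7) = -7/95852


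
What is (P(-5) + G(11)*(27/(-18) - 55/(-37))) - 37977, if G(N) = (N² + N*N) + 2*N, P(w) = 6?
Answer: -1405059/37 ≈ -37975.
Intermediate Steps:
G(N) = 2*N + 2*N² (G(N) = (N² + N²) + 2*N = 2*N² + 2*N = 2*N + 2*N²)
(P(-5) + G(11)*(27/(-18) - 55/(-37))) - 37977 = (6 + (2*11*(1 + 11))*(27/(-18) - 55/(-37))) - 37977 = (6 + (2*11*12)*(27*(-1/18) - 55*(-1/37))) - 37977 = (6 + 264*(-3/2 + 55/37)) - 37977 = (6 + 264*(-1/74)) - 37977 = (6 - 132/37) - 37977 = 90/37 - 37977 = -1405059/37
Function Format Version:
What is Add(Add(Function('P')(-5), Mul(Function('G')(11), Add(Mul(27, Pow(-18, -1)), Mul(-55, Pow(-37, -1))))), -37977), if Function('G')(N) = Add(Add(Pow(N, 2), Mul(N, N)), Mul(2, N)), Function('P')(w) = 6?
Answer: Rational(-1405059, 37) ≈ -37975.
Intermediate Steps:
Function('G')(N) = Add(Mul(2, N), Mul(2, Pow(N, 2))) (Function('G')(N) = Add(Add(Pow(N, 2), Pow(N, 2)), Mul(2, N)) = Add(Mul(2, Pow(N, 2)), Mul(2, N)) = Add(Mul(2, N), Mul(2, Pow(N, 2))))
Add(Add(Function('P')(-5), Mul(Function('G')(11), Add(Mul(27, Pow(-18, -1)), Mul(-55, Pow(-37, -1))))), -37977) = Add(Add(6, Mul(Mul(2, 11, Add(1, 11)), Add(Mul(27, Pow(-18, -1)), Mul(-55, Pow(-37, -1))))), -37977) = Add(Add(6, Mul(Mul(2, 11, 12), Add(Mul(27, Rational(-1, 18)), Mul(-55, Rational(-1, 37))))), -37977) = Add(Add(6, Mul(264, Add(Rational(-3, 2), Rational(55, 37)))), -37977) = Add(Add(6, Mul(264, Rational(-1, 74))), -37977) = Add(Add(6, Rational(-132, 37)), -37977) = Add(Rational(90, 37), -37977) = Rational(-1405059, 37)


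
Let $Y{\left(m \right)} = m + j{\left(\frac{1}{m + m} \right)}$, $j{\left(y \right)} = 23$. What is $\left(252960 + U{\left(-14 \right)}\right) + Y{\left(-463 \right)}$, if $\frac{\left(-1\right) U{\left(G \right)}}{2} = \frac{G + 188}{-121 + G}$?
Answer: $\frac{11363516}{45} \approx 2.5252 \cdot 10^{5}$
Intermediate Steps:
$U{\left(G \right)} = - \frac{2 \left(188 + G\right)}{-121 + G}$ ($U{\left(G \right)} = - 2 \frac{G + 188}{-121 + G} = - 2 \frac{188 + G}{-121 + G} = - \frac{2 \left(188 + G\right)}{-121 + G}$)
$Y{\left(m \right)} = 23 + m$ ($Y{\left(m \right)} = m + 23 = 23 + m$)
$\left(252960 + U{\left(-14 \right)}\right) + Y{\left(-463 \right)} = \left(252960 + \frac{2 \left(-188 - -14\right)}{-121 - 14}\right) + \left(23 - 463\right) = \left(252960 + \frac{2 \left(-188 + 14\right)}{-135}\right) - 440 = \left(252960 + 2 \left(- \frac{1}{135}\right) \left(-174\right)\right) - 440 = \left(252960 + \frac{116}{45}\right) - 440 = \frac{11383316}{45} - 440 = \frac{11363516}{45}$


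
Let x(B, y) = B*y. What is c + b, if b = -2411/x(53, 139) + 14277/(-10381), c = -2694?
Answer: -206158779188/76476827 ≈ -2695.7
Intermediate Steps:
b = -130207250/76476827 (b = -2411/(53*139) + 14277/(-10381) = -2411/7367 + 14277*(-1/10381) = -2411*1/7367 - 14277/10381 = -2411/7367 - 14277/10381 = -130207250/76476827 ≈ -1.7026)
c + b = -2694 - 130207250/76476827 = -206158779188/76476827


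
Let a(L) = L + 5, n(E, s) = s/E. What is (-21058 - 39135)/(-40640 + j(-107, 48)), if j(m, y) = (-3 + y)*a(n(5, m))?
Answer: 60193/41378 ≈ 1.4547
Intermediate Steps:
a(L) = 5 + L
j(m, y) = (-3 + y)*(5 + m/5)
(-21058 - 39135)/(-40640 + j(-107, 48)) = (-21058 - 39135)/(-40640 + (-3 + 48)*(25 - 107)/5) = -60193/(-40640 + (⅕)*45*(-82)) = -60193/(-40640 - 738) = -60193/(-41378) = -60193*(-1/41378) = 60193/41378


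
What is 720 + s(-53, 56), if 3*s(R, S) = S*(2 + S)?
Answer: 5408/3 ≈ 1802.7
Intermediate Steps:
s(R, S) = S*(2 + S)/3 (s(R, S) = (S*(2 + S))/3 = S*(2 + S)/3)
720 + s(-53, 56) = 720 + (1/3)*56*(2 + 56) = 720 + (1/3)*56*58 = 720 + 3248/3 = 5408/3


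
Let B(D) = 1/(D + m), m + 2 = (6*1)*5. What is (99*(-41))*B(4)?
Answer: -4059/32 ≈ -126.84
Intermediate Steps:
m = 28 (m = -2 + (6*1)*5 = -2 + 6*5 = -2 + 30 = 28)
B(D) = 1/(28 + D) (B(D) = 1/(D + 28) = 1/(28 + D))
(99*(-41))*B(4) = (99*(-41))/(28 + 4) = -4059/32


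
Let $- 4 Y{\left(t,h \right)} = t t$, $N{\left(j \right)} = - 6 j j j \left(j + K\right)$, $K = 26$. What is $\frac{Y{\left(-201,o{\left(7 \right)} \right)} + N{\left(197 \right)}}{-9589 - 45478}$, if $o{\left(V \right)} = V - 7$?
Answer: $\frac{40918076697}{220268} \approx 1.8577 \cdot 10^{5}$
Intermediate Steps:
$o{\left(V \right)} = -7 + V$ ($o{\left(V \right)} = V - 7 = -7 + V$)
$N{\left(j \right)} = - 6 j^{3} \left(26 + j\right)$ ($N{\left(j \right)} = - 6 j j j \left(j + 26\right) = - 6 j^{2} j \left(26 + j\right) = - 6 j^{3} \left(26 + j\right)$)
$Y{\left(t,h \right)} = - \frac{t^{2}}{4}$ ($Y{\left(t,h \right)} = - \frac{t t}{4} = - \frac{t^{2}}{4}$)
$\frac{Y{\left(-201,o{\left(7 \right)} \right)} + N{\left(197 \right)}}{-9589 - 45478} = \frac{- \frac{\left(-201\right)^{2}}{4} + 6 \cdot 197^{3} \left(-26 - 197\right)}{-9589 - 45478} = \frac{\left(- \frac{1}{4}\right) 40401 + 6 \cdot 7645373 \left(-26 - 197\right)}{-55067} = \left(- \frac{40401}{4} + 6 \cdot 7645373 \left(-223\right)\right) \left(- \frac{1}{55067}\right) = \left(- \frac{40401}{4} - 10229509074\right) \left(- \frac{1}{55067}\right) = \left(- \frac{40918076697}{4}\right) \left(- \frac{1}{55067}\right) = \frac{40918076697}{220268}$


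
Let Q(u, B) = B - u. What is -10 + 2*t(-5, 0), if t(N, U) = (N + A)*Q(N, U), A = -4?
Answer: -100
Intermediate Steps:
t(N, U) = (-4 + N)*(U - N) (t(N, U) = (N - 4)*(U - N) = (-4 + N)*(U - N))
-10 + 2*t(-5, 0) = -10 + 2*(-(-4 - 5)*(-5 - 1*0)) = -10 + 2*(-1*(-9)*(-5 + 0)) = -10 + 2*(-1*(-9)*(-5)) = -10 + 2*(-45) = -10 - 90 = -100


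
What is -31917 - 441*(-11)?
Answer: -27066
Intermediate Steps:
-31917 - 441*(-11) = -31917 + 4851 = -27066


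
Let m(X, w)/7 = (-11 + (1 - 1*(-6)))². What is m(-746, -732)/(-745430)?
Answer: -8/53245 ≈ -0.00015025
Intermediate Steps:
m(X, w) = 112 (m(X, w) = 7*(-11 + (1 - 1*(-6)))² = 7*(-11 + (1 + 6))² = 7*(-11 + 7)² = 7*(-4)² = 7*16 = 112)
m(-746, -732)/(-745430) = 112/(-745430) = 112*(-1/745430) = -8/53245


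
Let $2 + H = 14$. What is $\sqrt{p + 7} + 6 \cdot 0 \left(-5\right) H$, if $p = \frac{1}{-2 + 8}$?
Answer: $\frac{\sqrt{258}}{6} \approx 2.6771$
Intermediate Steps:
$H = 12$ ($H = -2 + 14 = 12$)
$p = \frac{1}{6} \approx 0.16667$
$\sqrt{p + 7} + 6 \cdot 0 \left(-5\right) H = \sqrt{\frac{1}{6} + 7} + 6 \cdot 0 \left(-5\right) 12 = \sqrt{\frac{43}{6}} + 0 \left(-5\right) 12 = \frac{\sqrt{258}}{6} + 0 \cdot 12 = \frac{\sqrt{258}}{6} + 0 = \frac{\sqrt{258}}{6}$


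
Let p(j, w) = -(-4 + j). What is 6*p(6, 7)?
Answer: -12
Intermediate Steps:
p(j, w) = 4 - j
6*p(6, 7) = 6*(4 - 1*6) = 6*(4 - 6) = 6*(-2) = -12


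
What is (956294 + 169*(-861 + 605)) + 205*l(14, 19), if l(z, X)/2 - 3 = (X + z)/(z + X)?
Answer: 914670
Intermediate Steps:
l(z, X) = 8 (l(z, X) = 6 + 2*((X + z)/(z + X)) = 6 + 2*((X + z)/(X + z)) = 6 + 2*1 = 6 + 2 = 8)
(956294 + 169*(-861 + 605)) + 205*l(14, 19) = (956294 + 169*(-861 + 605)) + 205*8 = (956294 + 169*(-256)) + 1640 = (956294 - 43264) + 1640 = 913030 + 1640 = 914670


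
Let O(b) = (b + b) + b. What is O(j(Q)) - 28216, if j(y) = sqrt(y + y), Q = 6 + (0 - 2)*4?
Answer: -28216 + 6*I ≈ -28216.0 + 6.0*I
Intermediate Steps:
Q = -2 (Q = 6 - 2*4 = 6 - 8 = -2)
j(y) = sqrt(2)*sqrt(y) (j(y) = sqrt(2*y) = sqrt(2)*sqrt(y))
O(b) = 3*b (O(b) = 2*b + b = 3*b)
O(j(Q)) - 28216 = 3*(sqrt(2)*sqrt(-2)) - 28216 = 3*(sqrt(2)*(I*sqrt(2))) - 28216 = 3*(2*I) - 28216 = 6*I - 28216 = -28216 + 6*I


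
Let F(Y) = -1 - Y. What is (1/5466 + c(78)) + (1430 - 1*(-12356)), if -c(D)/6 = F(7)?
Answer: 75616645/5466 ≈ 13834.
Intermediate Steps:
c(D) = 48 (c(D) = -6*(-1 - 1*7) = -6*(-1 - 7) = -6*(-8) = 48)
(1/5466 + c(78)) + (1430 - 1*(-12356)) = (1/5466 + 48) + (1430 - 1*(-12356)) = (1/5466 + 48) + (1430 + 12356) = 262369/5466 + 13786 = 75616645/5466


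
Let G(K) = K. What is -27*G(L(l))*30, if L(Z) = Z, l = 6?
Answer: -4860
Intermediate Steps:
-27*G(L(l))*30 = -27*6*30 = -162*30 = -4860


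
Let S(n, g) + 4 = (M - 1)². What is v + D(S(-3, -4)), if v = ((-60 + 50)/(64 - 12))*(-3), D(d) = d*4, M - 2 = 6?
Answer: 4695/26 ≈ 180.58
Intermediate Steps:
M = 8 (M = 2 + 6 = 8)
S(n, g) = 45 (S(n, g) = -4 + (8 - 1)² = -4 + 7² = -4 + 49 = 45)
D(d) = 4*d
v = 15/26 (v = -10/52*(-3) = -10*1/52*(-3) = -5/26*(-3) = 15/26 ≈ 0.57692)
v + D(S(-3, -4)) = 15/26 + 4*45 = 15/26 + 180 = 4695/26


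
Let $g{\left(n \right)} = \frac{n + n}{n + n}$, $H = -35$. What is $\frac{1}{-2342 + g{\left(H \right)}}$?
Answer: $- \frac{1}{2341} \approx -0.00042717$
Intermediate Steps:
$g{\left(n \right)} = 1$ ($g{\left(n \right)} = \frac{2 n}{2 n} = 2 n \frac{1}{2 n} = 1$)
$\frac{1}{-2342 + g{\left(H \right)}} = \frac{1}{-2342 + 1} = \frac{1}{-2341} = - \frac{1}{2341}$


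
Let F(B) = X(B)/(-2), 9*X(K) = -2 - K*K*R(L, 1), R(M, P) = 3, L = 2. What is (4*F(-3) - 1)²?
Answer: 2401/81 ≈ 29.642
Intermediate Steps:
X(K) = -2/9 - K²/3 (X(K) = (-2 - K*K*3)/9 = (-2 - K²*3)/9 = (-2 - 3*K²)/9 = -2/9 - K²/3)
F(B) = ⅑ + B²/6 (F(B) = (-2/9 - B²/3)/(-2) = (-2/9 - B²/3)*(-½) = ⅑ + B²/6)
(4*F(-3) - 1)² = (4*(⅑ + (⅙)*(-3)²) - 1)² = (4*(⅑ + (⅙)*9) - 1)² = (4*(⅑ + 3/2) - 1)² = (4*(29/18) - 1)² = (58/9 - 1)² = (49/9)² = 2401/81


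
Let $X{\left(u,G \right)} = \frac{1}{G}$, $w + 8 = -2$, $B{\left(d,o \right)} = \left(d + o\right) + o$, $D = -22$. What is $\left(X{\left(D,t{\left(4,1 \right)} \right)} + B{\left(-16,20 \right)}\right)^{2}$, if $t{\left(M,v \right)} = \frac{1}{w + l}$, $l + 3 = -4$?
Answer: $49$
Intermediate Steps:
$l = -7$ ($l = -3 - 4 = -7$)
$B{\left(d,o \right)} = d + 2 o$
$w = -10$ ($w = -8 - 2 = -10$)
$t{\left(M,v \right)} = - \frac{1}{17}$ ($t{\left(M,v \right)} = \frac{1}{-10 - 7} = \frac{1}{-17} = - \frac{1}{17}$)
$\left(X{\left(D,t{\left(4,1 \right)} \right)} + B{\left(-16,20 \right)}\right)^{2} = \left(\frac{1}{- \frac{1}{17}} + \left(-16 + 2 \cdot 20\right)\right)^{2} = \left(-17 + \left(-16 + 40\right)\right)^{2} = \left(-17 + 24\right)^{2} = 7^{2} = 49$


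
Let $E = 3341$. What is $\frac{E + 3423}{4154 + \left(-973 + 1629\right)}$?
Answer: $\frac{3382}{2405} \approx 1.4062$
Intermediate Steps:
$\frac{E + 3423}{4154 + \left(-973 + 1629\right)} = \frac{3341 + 3423}{4154 + \left(-973 + 1629\right)} = \frac{6764}{4154 + 656} = \frac{6764}{4810} = 6764 \cdot \frac{1}{4810} = \frac{3382}{2405}$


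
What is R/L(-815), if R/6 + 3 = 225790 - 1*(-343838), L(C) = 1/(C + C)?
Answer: -5570932500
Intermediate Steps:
L(C) = 1/(2*C)
R = 3417750 (R = -18 + 6*(225790 - 1*(-343838)) = -18 + 6*(225790 + 343838) = -18 + 6*569628 = -18 + 3417768 = 3417750)
R/L(-815) = 3417750/(((1/2)/(-815))) = 3417750/(((1/2)*(-1/815))) = 3417750/(-1/1630) = 3417750*(-1630) = -5570932500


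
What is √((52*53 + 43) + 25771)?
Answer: √28570 ≈ 169.03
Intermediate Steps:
√((52*53 + 43) + 25771) = √((2756 + 43) + 25771) = √(2799 + 25771) = √28570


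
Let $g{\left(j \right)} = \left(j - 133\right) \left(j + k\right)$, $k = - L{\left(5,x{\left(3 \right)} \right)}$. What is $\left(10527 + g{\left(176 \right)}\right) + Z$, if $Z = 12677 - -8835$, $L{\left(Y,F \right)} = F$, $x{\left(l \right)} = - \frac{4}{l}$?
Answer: $\frac{118993}{3} \approx 39664.0$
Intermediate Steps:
$Z = 21512$ ($Z = 12677 + 8835 = 21512$)
$k = \frac{4}{3}$ ($k = - \frac{-4}{3} = \left(-1\right) \left(- \frac{4}{3}\right) = \frac{4}{3} \approx 1.3333$)
$g{\left(j \right)} = \left(-133 + j\right) \left(\frac{4}{3} + j\right)$ ($g{\left(j \right)} = \left(j - 133\right) \left(j + \frac{4}{3}\right) = \left(-133 + j\right) \left(\frac{4}{3} + j\right)$)
$\left(10527 + g{\left(176 \right)}\right) + Z = \left(10527 - \left(\frac{70052}{3} - 30976\right)\right) + 21512 = \left(10527 - - \frac{22876}{3}\right) + 21512 = \left(10527 + \frac{22876}{3}\right) + 21512 = \frac{54457}{3} + 21512 = \frac{118993}{3}$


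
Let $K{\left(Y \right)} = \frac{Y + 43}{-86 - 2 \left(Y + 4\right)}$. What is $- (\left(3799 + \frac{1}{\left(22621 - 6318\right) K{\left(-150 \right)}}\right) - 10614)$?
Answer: $\frac{11888229321}{1744421} \approx 6815.0$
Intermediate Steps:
$K{\left(Y \right)} = \frac{43 + Y}{-94 - 2 Y}$ ($K{\left(Y \right)} = \frac{43 + Y}{-86 - 2 \left(4 + Y\right)} = \frac{43 + Y}{-86 - \left(8 + 2 Y\right)} = \frac{43 + Y}{-94 - 2 Y}$)
$- (\left(3799 + \frac{1}{\left(22621 - 6318\right) K{\left(-150 \right)}}\right) - 10614) = - (\left(3799 + \frac{1}{\left(22621 - 6318\right) \frac{-43 - -150}{2 \left(47 - 150\right)}}\right) - 10614) = - (\left(3799 + \frac{1}{16303 \frac{-43 + 150}{2 \left(-103\right)}}\right) - 10614) = - (\left(3799 + \frac{1}{16303 \cdot \frac{1}{2} \left(- \frac{1}{103}\right) 107}\right) - 10614) = - (\left(3799 + \frac{1}{16303 \left(- \frac{107}{206}\right)}\right) - 10614) = - (\left(3799 + \frac{1}{16303} \left(- \frac{206}{107}\right)\right) - 10614) = - (\left(3799 - \frac{206}{1744421}\right) - 10614) = - (\frac{6627055173}{1744421} - 10614) = \left(-1\right) \left(- \frac{11888229321}{1744421}\right) = \frac{11888229321}{1744421}$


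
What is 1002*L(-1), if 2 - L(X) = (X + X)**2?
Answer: -2004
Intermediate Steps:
L(X) = 2 - 4*X**2 (L(X) = 2 - (X + X)**2 = 2 - (2*X)**2 = 2 - 4*X**2)
1002*L(-1) = 1002*(2 - 4*(-1)**2) = 1002*(2 - 4*1) = 1002*(2 - 4) = 1002*(-2) = -2004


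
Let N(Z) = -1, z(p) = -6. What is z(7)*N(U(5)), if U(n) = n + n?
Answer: 6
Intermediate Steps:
U(n) = 2*n
z(7)*N(U(5)) = -6*(-1) = 6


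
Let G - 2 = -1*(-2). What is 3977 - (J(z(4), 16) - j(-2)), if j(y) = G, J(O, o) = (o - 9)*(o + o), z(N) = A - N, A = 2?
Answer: 3757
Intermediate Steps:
z(N) = 2 - N
J(O, o) = 2*o*(-9 + o) (J(O, o) = (-9 + o)*(2*o) = 2*o*(-9 + o))
G = 4 (G = 2 - 1*(-2) = 2 + 2 = 4)
j(y) = 4
3977 - (J(z(4), 16) - j(-2)) = 3977 - (2*16*(-9 + 16) - 1*4) = 3977 - (2*16*7 - 4) = 3977 - (224 - 4) = 3977 - 1*220 = 3977 - 220 = 3757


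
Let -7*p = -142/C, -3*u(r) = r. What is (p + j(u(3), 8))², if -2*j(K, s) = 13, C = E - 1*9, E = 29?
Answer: 36864/1225 ≈ 30.093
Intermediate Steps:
u(r) = -r/3
C = 20 (C = 29 - 1*9 = 29 - 9 = 20)
j(K, s) = -13/2 (j(K, s) = -½*13 = -13/2)
p = 71/70 (p = -(-142)/(7*20) = -⅐*(-71/10) = 71/70 ≈ 1.0143)
(p + j(u(3), 8))² = (71/70 - 13/2)² = (-192/35)² = 36864/1225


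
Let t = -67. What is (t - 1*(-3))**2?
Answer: 4096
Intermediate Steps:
(t - 1*(-3))**2 = (-67 - 1*(-3))**2 = (-67 + 3)**2 = (-64)**2 = 4096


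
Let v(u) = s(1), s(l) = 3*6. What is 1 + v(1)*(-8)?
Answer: -143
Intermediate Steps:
s(l) = 18
v(u) = 18
1 + v(1)*(-8) = 1 + 18*(-8) = 1 - 144 = -143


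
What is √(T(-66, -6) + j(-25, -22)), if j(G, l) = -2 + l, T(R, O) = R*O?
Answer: 2*√93 ≈ 19.287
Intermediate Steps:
T(R, O) = O*R
√(T(-66, -6) + j(-25, -22)) = √(-6*(-66) + (-2 - 22)) = √(396 - 24) = √372 = 2*√93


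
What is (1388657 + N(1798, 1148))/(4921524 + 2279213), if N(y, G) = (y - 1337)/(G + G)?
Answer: 3188356933/16532892152 ≈ 0.19285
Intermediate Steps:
N(y, G) = (-1337 + y)/(2*G) (N(y, G) = (-1337 + y)/((2*G)) = (-1337 + y)*(1/(2*G)) = (-1337 + y)/(2*G))
(1388657 + N(1798, 1148))/(4921524 + 2279213) = (1388657 + (½)*(-1337 + 1798)/1148)/(4921524 + 2279213) = (1388657 + (½)*(1/1148)*461)/7200737 = (1388657 + 461/2296)*(1/7200737) = (3188356933/2296)*(1/7200737) = 3188356933/16532892152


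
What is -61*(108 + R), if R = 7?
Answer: -7015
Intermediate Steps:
-61*(108 + R) = -61*(108 + 7) = -61*115 = -7015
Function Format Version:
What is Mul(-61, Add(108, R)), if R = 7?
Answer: -7015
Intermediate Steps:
Mul(-61, Add(108, R)) = Mul(-61, Add(108, 7)) = Mul(-61, 115) = -7015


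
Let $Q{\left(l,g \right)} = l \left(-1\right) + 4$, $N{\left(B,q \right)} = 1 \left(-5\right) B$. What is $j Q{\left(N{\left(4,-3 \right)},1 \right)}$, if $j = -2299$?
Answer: $-55176$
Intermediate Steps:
$N{\left(B,q \right)} = - 5 B$
$Q{\left(l,g \right)} = 4 - l$ ($Q{\left(l,g \right)} = - l + 4 = 4 - l$)
$j Q{\left(N{\left(4,-3 \right)},1 \right)} = - 2299 \left(4 - \left(-5\right) 4\right) = - 2299 \left(4 - -20\right) = - 2299 \left(4 + 20\right) = \left(-2299\right) 24 = -55176$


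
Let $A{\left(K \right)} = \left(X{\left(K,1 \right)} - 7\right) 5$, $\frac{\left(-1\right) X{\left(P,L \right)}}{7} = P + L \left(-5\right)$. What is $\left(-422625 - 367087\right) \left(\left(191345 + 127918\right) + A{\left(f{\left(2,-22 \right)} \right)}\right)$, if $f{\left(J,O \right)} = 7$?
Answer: $-252042902496$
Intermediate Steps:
$X{\left(P,L \right)} = - 7 P + 35 L$ ($X{\left(P,L \right)} = - 7 \left(P + L \left(-5\right)\right) = - 7 \left(P - 5 L\right) = - 7 P + 35 L$)
$A{\left(K \right)} = 140 - 35 K$ ($A{\left(K \right)} = \left(\left(- 7 K + 35 \cdot 1\right) - 7\right) 5 = \left(\left(- 7 K + 35\right) - 7\right) 5 = \left(\left(35 - 7 K\right) - 7\right) 5 = \left(28 - 7 K\right) 5 = 140 - 35 K$)
$\left(-422625 - 367087\right) \left(\left(191345 + 127918\right) + A{\left(f{\left(2,-22 \right)} \right)}\right) = \left(-422625 - 367087\right) \left(\left(191345 + 127918\right) + \left(140 - 245\right)\right) = - 789712 \left(319263 + \left(140 - 245\right)\right) = - 789712 \left(319263 - 105\right) = \left(-789712\right) 319158 = -252042902496$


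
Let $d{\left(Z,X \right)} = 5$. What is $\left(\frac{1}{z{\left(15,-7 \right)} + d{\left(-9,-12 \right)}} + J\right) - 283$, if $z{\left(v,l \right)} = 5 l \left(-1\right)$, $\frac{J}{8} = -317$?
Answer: $- \frac{112759}{40} \approx -2819.0$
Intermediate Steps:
$J = -2536$ ($J = 8 \left(-317\right) = -2536$)
$z{\left(v,l \right)} = - 5 l$
$\left(\frac{1}{z{\left(15,-7 \right)} + d{\left(-9,-12 \right)}} + J\right) - 283 = \left(\frac{1}{\left(-5\right) \left(-7\right) + 5} - 2536\right) - 283 = \left(\frac{1}{35 + 5} - 2536\right) - 283 = \left(\frac{1}{40} - 2536\right) - 283 = - \frac{101439}{40} - 283 = - \frac{112759}{40}$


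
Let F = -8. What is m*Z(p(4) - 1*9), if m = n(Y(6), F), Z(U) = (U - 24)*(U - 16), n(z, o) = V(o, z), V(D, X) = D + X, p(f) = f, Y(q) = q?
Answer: -1218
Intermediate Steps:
n(z, o) = o + z
Z(U) = (-24 + U)*(-16 + U)
m = -2 (m = -8 + 6 = -2)
m*Z(p(4) - 1*9) = -2*(384 + (4 - 1*9)² - 40*(4 - 1*9)) = -2*(384 + (4 - 9)² - 40*(4 - 9)) = -2*(384 + (-5)² - 40*(-5)) = -2*(384 + 25 + 200) = -2*609 = -1218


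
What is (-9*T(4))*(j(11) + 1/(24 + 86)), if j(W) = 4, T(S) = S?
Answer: -7938/55 ≈ -144.33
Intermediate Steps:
(-9*T(4))*(j(11) + 1/(24 + 86)) = (-9*4)*(4 + 1/(24 + 86)) = -36*(4 + 1/110) = -36*441/110 = -7938/55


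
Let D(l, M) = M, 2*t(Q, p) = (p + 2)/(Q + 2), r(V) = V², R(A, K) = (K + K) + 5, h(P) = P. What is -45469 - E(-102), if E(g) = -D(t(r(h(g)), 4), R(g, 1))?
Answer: -45462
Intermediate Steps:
R(A, K) = 5 + 2*K (R(A, K) = 2*K + 5 = 5 + 2*K)
t(Q, p) = (2 + p)/(2*(2 + Q)) (t(Q, p) = ((p + 2)/(Q + 2))/2 = ((2 + p)/(2 + Q))/2 = (2 + p)/(2*(2 + Q)))
E(g) = -7 (E(g) = -(5 + 2*1) = -(5 + 2) = -1*7 = -7)
-45469 - E(-102) = -45469 - 1*(-7) = -45469 + 7 = -45462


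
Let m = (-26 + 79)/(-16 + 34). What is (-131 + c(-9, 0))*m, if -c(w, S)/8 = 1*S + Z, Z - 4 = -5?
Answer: -2173/6 ≈ -362.17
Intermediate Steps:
Z = -1 (Z = 4 - 5 = -1)
m = 53/18 ≈ 2.9444
c(w, S) = 8 - 8*S (c(w, S) = -8*(1*S - 1) = -8*(S - 1) = -8*(-1 + S) = 8 - 8*S)
(-131 + c(-9, 0))*m = (-131 + (8 - 8*0))*(53/18) = (-131 + (8 + 0))*(53/18) = (-131 + 8)*(53/18) = -123*53/18 = -2173/6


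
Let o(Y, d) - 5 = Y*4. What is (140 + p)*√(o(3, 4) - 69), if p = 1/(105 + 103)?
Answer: 29121*I*√13/104 ≈ 1009.6*I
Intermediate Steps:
o(Y, d) = 5 + 4*Y (o(Y, d) = 5 + Y*4 = 5 + 4*Y)
p = 1/208 ≈ 0.0048077
(140 + p)*√(o(3, 4) - 69) = (140 + 1/208)*√((5 + 4*3) - 69) = 29121*√((5 + 12) - 69)/208 = 29121*√(17 - 69)/208 = 29121*√(-52)/208 = 29121*(2*I*√13)/208 = 29121*I*√13/104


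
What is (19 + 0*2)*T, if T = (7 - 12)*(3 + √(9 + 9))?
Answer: -285 - 285*√2 ≈ -688.05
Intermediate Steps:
T = -15 - 15*√2 (T = -5*(3 + √18) = -5*(3 + 3*√2) = -15 - 15*√2 ≈ -36.213)
(19 + 0*2)*T = (19 + 0*2)*(-15 - 15*√2) = (19 + 0)*(-15 - 15*√2) = 19*(-15 - 15*√2) = -285 - 285*√2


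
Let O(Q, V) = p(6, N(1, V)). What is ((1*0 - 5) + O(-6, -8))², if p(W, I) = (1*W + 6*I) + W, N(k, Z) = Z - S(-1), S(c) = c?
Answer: 1225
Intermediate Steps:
N(k, Z) = 1 + Z (N(k, Z) = Z - 1*(-1) = Z + 1 = 1 + Z)
p(W, I) = 2*W + 6*I (p(W, I) = (W + 6*I) + W = 2*W + 6*I)
O(Q, V) = 18 + 6*V (O(Q, V) = 2*6 + 6*(1 + V) = 12 + (6 + 6*V) = 18 + 6*V)
((1*0 - 5) + O(-6, -8))² = ((1*0 - 5) + (18 + 6*(-8)))² = ((0 - 5) + (18 - 48))² = (-5 - 30)² = (-35)² = 1225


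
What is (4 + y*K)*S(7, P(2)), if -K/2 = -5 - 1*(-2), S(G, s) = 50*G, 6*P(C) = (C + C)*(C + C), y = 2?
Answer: 5600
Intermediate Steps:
P(C) = 2*C**2/3 (P(C) = ((C + C)*(C + C))/6 = ((2*C)*(2*C))/6 = (4*C**2)/6 = 2*C**2/3)
K = 6 (K = -2*(-5 - 1*(-2)) = -2*(-5 + 2) = -2*(-3) = 6)
(4 + y*K)*S(7, P(2)) = (4 + 2*6)*(50*7) = (4 + 12)*350 = 16*350 = 5600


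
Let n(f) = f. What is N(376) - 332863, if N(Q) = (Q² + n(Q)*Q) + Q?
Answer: -49735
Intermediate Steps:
N(Q) = Q + 2*Q² (N(Q) = (Q² + Q*Q) + Q = (Q² + Q²) + Q = 2*Q² + Q = Q + 2*Q²)
N(376) - 332863 = 376*(1 + 2*376) - 332863 = 376*(1 + 752) - 332863 = 376*753 - 332863 = 283128 - 332863 = -49735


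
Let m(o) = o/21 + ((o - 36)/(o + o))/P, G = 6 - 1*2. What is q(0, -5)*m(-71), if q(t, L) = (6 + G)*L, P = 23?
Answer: 5740975/34293 ≈ 167.41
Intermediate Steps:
G = 4 (G = 6 - 2 = 4)
q(t, L) = 10*L (q(t, L) = (6 + 4)*L = 10*L)
m(o) = o/21 + (-36 + o)/(46*o) (m(o) = o/21 + ((o - 36)/(o + o))/23 = o*(1/21) + ((-36 + o)/((2*o)))*(1/23) = o/21 + ((-36 + o)*(1/(2*o)))*(1/23) = o/21 + ((-36 + o)/(2*o))*(1/23) = o/21 + (-36 + o)/(46*o))
q(0, -5)*m(-71) = (10*(-5))*((1/966)*(-756 - 71*(21 + 46*(-71)))/(-71)) = -25*(-1)*(-756 - 71*(21 - 3266))/(483*71) = -25*(-1)*(-756 - 71*(-3245))/(483*71) = -25*(-1)*(-756 + 230395)/(483*71) = -25*(-1)*229639/(483*71) = -50*(-229639/68586) = 5740975/34293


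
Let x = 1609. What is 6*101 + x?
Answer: 2215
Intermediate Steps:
6*101 + x = 6*101 + 1609 = 606 + 1609 = 2215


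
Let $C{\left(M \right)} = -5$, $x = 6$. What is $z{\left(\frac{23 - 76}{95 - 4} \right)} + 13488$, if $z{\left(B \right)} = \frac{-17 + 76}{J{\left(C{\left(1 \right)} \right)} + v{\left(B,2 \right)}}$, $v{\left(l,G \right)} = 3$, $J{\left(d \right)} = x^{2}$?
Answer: $\frac{526091}{39} \approx 13490.0$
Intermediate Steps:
$J{\left(d \right)} = 36$ ($J{\left(d \right)} = 6^{2} = 36$)
$z{\left(B \right)} = \frac{59}{39}$ ($z{\left(B \right)} = \frac{-17 + 76}{36 + 3} = \frac{59}{39}$)
$z{\left(\frac{23 - 76}{95 - 4} \right)} + 13488 = \frac{59}{39} + 13488 = \frac{526091}{39}$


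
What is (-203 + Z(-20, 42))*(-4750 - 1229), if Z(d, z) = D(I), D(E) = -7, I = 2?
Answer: 1255590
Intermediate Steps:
Z(d, z) = -7
(-203 + Z(-20, 42))*(-4750 - 1229) = (-203 - 7)*(-4750 - 1229) = -210*(-5979) = 1255590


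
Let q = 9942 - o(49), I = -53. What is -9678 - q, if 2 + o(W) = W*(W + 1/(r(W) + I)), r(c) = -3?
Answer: -137775/8 ≈ -17222.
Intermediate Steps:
o(W) = -2 + W*(-1/56 + W) (o(W) = -2 + W*(W + 1/(-3 - 53)) = -2 + W*(W + 1/(-56)) = -2 + W*(W - 1/56) = -2 + W*(-1/56 + W))
q = 60351/8 (q = 9942 - (-2 + 49**2 - 1/56*49) = 9942 - (-2 + 2401 - 7/8) = 9942 - 1*19185/8 = 9942 - 19185/8 = 60351/8 ≈ 7543.9)
-9678 - q = -9678 - 1*60351/8 = -9678 - 60351/8 = -137775/8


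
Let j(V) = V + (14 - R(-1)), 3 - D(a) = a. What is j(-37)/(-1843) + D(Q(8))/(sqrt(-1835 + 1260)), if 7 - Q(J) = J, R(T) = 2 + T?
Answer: 24/1843 - 4*I*sqrt(23)/115 ≈ 0.013022 - 0.16681*I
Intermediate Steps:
Q(J) = 7 - J
D(a) = 3 - a
j(V) = 13 + V (j(V) = V + (14 - (2 - 1)) = V + (14 - 1*1) = V + (14 - 1) = V + 13 = 13 + V)
j(-37)/(-1843) + D(Q(8))/(sqrt(-1835 + 1260)) = (13 - 37)/(-1843) + (3 - (7 - 1*8))/(sqrt(-1835 + 1260)) = -24*(-1/1843) + (3 - (7 - 8))/(sqrt(-575)) = 24/1843 + (3 - 1*(-1))/((5*I*sqrt(23))) = 24/1843 + (3 + 1)*(-I*sqrt(23)/115) = 24/1843 + 4*(-I*sqrt(23)/115) = 24/1843 - 4*I*sqrt(23)/115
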